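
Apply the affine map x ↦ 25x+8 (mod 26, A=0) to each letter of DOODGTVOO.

D(3): 25·3+8=83≡5 → F
O(14): 25·14+8=358≡20 → U
O(14): 25·14+8=358≡20 → U
D(3): 25·3+8=83≡5 → F
G(6): 25·6+8=158≡2 → C
T(19): 25·19+8=483≡15 → P
V(21): 25·21+8=533≡13 → N
O(14): 25·14+8=358≡20 → U
O(14): 25·14+8=358≡20 → U

FUUFCPNUU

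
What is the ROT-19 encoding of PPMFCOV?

P(15): 15+19=34≡8 → I
P(15): 15+19=34≡8 → I
M(12): 12+19=31≡5 → F
F(5): 5+19=24 → Y
C(2): 2+19=21 → V
O(14): 14+19=33≡7 → H
V(21): 21+19=40≡14 → O

IIFYVHO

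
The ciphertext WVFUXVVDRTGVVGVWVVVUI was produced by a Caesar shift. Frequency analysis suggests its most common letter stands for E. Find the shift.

17

The most frequent ciphertext letter is V (appears 9 times).
V is position 21; E is position 4.
Shift = 17.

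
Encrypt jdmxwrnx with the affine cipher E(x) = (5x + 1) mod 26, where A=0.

j(9): 5·9+1=46≡20 → u
d(3): 5·3+1=16 → q
m(12): 5·12+1=61≡9 → j
x(23): 5·23+1=116≡12 → m
w(22): 5·22+1=111≡7 → h
r(17): 5·17+1=86≡8 → i
n(13): 5·13+1=66≡14 → o
x(23): 5·23+1=116≡12 → m

uqjmhiom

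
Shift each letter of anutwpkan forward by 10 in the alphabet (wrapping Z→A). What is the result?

a(0): 0+10=10 → k
n(13): 13+10=23 → x
u(20): 20+10=30≡4 → e
t(19): 19+10=29≡3 → d
w(22): 22+10=32≡6 → g
p(15): 15+10=25 → z
k(10): 10+10=20 → u
a(0): 0+10=10 → k
n(13): 13+10=23 → x

kxedgzukx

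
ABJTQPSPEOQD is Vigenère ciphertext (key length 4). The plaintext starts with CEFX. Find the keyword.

YXEW

Subtract each crib letter from the matching ciphertext letter (mod 26):
A(0)−C(2)=-2≡24 → Y
B(1)−E(4)=-3≡23 → X
J(9)−F(5)=4 → E
T(19)−X(23)=-4≡22 → W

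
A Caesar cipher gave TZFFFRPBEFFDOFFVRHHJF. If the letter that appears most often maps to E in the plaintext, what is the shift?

1

The most frequent ciphertext letter is F (appears 8 times).
F is position 5; E is position 4.
Shift = 1.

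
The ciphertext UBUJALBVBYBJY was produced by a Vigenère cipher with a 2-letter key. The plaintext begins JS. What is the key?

Subtract each crib letter from the matching ciphertext letter (mod 26):
U(20)−J(9)=11 → L
B(1)−S(18)=-17≡9 → J

LJ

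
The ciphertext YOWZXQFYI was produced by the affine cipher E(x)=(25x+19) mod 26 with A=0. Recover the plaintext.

VFXUWDOVL

The inverse of 25 mod 26 is 25, since 25·25=625≡1. Apply D(y)=25·(y−19) mod 26:
Y(24): 25·(24−19)=125≡21 → V
O(14): 25·(14−19)=-125≡5 → F
W(22): 25·(22−19)=75≡23 → X
Z(25): 25·(25−19)=150≡20 → U
X(23): 25·(23−19)=100≡22 → W
Q(16): 25·(16−19)=-75≡3 → D
F(5): 25·(5−19)=-350≡14 → O
Y(24): 25·(24−19)=125≡21 → V
I(8): 25·(8−19)=-275≡11 → L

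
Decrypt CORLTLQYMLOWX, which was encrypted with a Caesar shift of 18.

KWZTBTYGUTWEF

C(2): 2−18=-16≡10 → K
O(14): 14−18=-4≡22 → W
R(17): 17−18=-1≡25 → Z
L(11): 11−18=-7≡19 → T
T(19): 19−18=1 → B
L(11): 11−18=-7≡19 → T
Q(16): 16−18=-2≡24 → Y
Y(24): 24−18=6 → G
M(12): 12−18=-6≡20 → U
L(11): 11−18=-7≡19 → T
O(14): 14−18=-4≡22 → W
W(22): 22−18=4 → E
X(23): 23−18=5 → F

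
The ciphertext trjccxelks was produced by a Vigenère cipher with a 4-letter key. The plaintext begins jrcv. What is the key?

Subtract each crib letter from the matching ciphertext letter (mod 26):
t(19)−j(9)=10 → k
r(17)−r(17)=0 → a
j(9)−c(2)=7 → h
c(2)−v(21)=-19≡7 → h

kahh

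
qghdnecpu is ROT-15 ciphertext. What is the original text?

brsoypnaf

q(16): 16−15=1 → b
g(6): 6−15=-9≡17 → r
h(7): 7−15=-8≡18 → s
d(3): 3−15=-12≡14 → o
n(13): 13−15=-2≡24 → y
e(4): 4−15=-11≡15 → p
c(2): 2−15=-13≡13 → n
p(15): 15−15=0 → a
u(20): 20−15=5 → f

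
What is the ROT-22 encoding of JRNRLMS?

FNJNHIO

J(9): 9+22=31≡5 → F
R(17): 17+22=39≡13 → N
N(13): 13+22=35≡9 → J
R(17): 17+22=39≡13 → N
L(11): 11+22=33≡7 → H
M(12): 12+22=34≡8 → I
S(18): 18+22=40≡14 → O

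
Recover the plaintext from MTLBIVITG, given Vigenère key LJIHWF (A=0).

BKDUMQXKY

Repeat the key across the ciphertext: LJIHWFLJI
M(12)−L(11): 1 → B
T(19)−J(9): 10 → K
L(11)−I(8): 3 → D
B(1)−H(7): -6≡20 → U
I(8)−W(22): -14≡12 → M
V(21)−F(5): 16 → Q
I(8)−L(11): -3≡23 → X
T(19)−J(9): 10 → K
G(6)−I(8): -2≡24 → Y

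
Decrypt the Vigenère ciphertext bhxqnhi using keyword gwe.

Repeat the key across the ciphertext: gwegweg
b(1)−g(6): -5≡21 → v
h(7)−w(22): -15≡11 → l
x(23)−e(4): 19 → t
q(16)−g(6): 10 → k
n(13)−w(22): -9≡17 → r
h(7)−e(4): 3 → d
i(8)−g(6): 2 → c

vltkrdc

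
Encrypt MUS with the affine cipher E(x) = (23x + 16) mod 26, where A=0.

GIO

M(12): 23·12+16=292≡6 → G
U(20): 23·20+16=476≡8 → I
S(18): 23·18+16=430≡14 → O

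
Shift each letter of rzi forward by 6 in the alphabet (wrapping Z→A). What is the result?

xfo

r(17): 17+6=23 → x
z(25): 25+6=31≡5 → f
i(8): 8+6=14 → o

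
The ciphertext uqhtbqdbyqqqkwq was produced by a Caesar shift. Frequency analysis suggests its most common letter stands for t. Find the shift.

23

The most frequent ciphertext letter is q (appears 6 times).
q is position 16; t is position 19.
Shift = -3≡23.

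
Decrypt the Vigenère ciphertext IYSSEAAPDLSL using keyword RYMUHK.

Repeat the key across the ciphertext: RYMUHKRYMUHK
I(8)−R(17): -9≡17 → R
Y(24)−Y(24): 0 → A
S(18)−M(12): 6 → G
S(18)−U(20): -2≡24 → Y
E(4)−H(7): -3≡23 → X
A(0)−K(10): -10≡16 → Q
A(0)−R(17): -17≡9 → J
P(15)−Y(24): -9≡17 → R
D(3)−M(12): -9≡17 → R
L(11)−U(20): -9≡17 → R
S(18)−H(7): 11 → L
L(11)−K(10): 1 → B

RAGYXQJRRRLB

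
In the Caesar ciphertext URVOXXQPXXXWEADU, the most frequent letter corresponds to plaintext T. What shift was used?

4

The most frequent ciphertext letter is X (appears 5 times).
X is position 23; T is position 19.
Shift = 4.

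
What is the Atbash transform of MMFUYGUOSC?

M(12) → N(13)
M(12) → N(13)
F(5) → U(20)
U(20) → F(5)
Y(24) → B(1)
G(6) → T(19)
U(20) → F(5)
O(14) → L(11)
S(18) → H(7)
C(2) → X(23)

NNUFBTFLHX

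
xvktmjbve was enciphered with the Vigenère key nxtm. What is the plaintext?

kyrhzmijr

Repeat the key across the ciphertext: nxtmnxtmn
x(23)−n(13): 10 → k
v(21)−x(23): -2≡24 → y
k(10)−t(19): -9≡17 → r
t(19)−m(12): 7 → h
m(12)−n(13): -1≡25 → z
j(9)−x(23): -14≡12 → m
b(1)−t(19): -18≡8 → i
v(21)−m(12): 9 → j
e(4)−n(13): -9≡17 → r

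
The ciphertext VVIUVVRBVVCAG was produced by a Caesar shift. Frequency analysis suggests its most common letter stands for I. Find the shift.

13

The most frequent ciphertext letter is V (appears 6 times).
V is position 21; I is position 8.
Shift = 13.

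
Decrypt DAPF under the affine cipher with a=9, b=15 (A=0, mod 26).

QHAW

The inverse of 9 mod 26 is 3, since 9·3=27≡1. Apply D(y)=3·(y−15) mod 26:
D(3): 3·(3−15)=-36≡16 → Q
A(0): 3·(0−15)=-45≡7 → H
P(15): 3·(15−15)=0 → A
F(5): 3·(5−15)=-30≡22 → W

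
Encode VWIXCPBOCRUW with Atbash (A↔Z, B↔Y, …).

V(21) → E(4)
W(22) → D(3)
I(8) → R(17)
X(23) → C(2)
C(2) → X(23)
P(15) → K(10)
B(1) → Y(24)
O(14) → L(11)
C(2) → X(23)
R(17) → I(8)
U(20) → F(5)
W(22) → D(3)

EDRCXKYLXIFD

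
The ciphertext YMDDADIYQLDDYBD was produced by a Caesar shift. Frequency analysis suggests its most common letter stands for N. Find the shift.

The most frequent ciphertext letter is D (appears 6 times).
D is position 3; N is position 13.
Shift = -10≡16.

16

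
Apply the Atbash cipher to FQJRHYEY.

F(5) → U(20)
Q(16) → J(9)
J(9) → Q(16)
R(17) → I(8)
H(7) → S(18)
Y(24) → B(1)
E(4) → V(21)
Y(24) → B(1)

UJQISBVB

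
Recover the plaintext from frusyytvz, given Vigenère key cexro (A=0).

dnxbkwpyi

Repeat the key across the ciphertext: cexrocexr
f(5)−c(2): 3 → d
r(17)−e(4): 13 → n
u(20)−x(23): -3≡23 → x
s(18)−r(17): 1 → b
y(24)−o(14): 10 → k
y(24)−c(2): 22 → w
t(19)−e(4): 15 → p
v(21)−x(23): -2≡24 → y
z(25)−r(17): 8 → i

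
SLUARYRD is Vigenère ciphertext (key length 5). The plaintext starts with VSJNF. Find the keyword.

XTLNM

Subtract each crib letter from the matching ciphertext letter (mod 26):
S(18)−V(21)=-3≡23 → X
L(11)−S(18)=-7≡19 → T
U(20)−J(9)=11 → L
A(0)−N(13)=-13≡13 → N
R(17)−F(5)=12 → M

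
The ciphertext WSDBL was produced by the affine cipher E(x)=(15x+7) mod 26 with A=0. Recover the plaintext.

BZYKC

The inverse of 15 mod 26 is 7, since 15·7=105≡1. Apply D(y)=7·(y−7) mod 26:
W(22): 7·(22−7)=105≡1 → B
S(18): 7·(18−7)=77≡25 → Z
D(3): 7·(3−7)=-28≡24 → Y
B(1): 7·(1−7)=-42≡10 → K
L(11): 7·(11−7)=28≡2 → C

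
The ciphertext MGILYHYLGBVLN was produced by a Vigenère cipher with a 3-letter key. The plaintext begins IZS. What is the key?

Subtract each crib letter from the matching ciphertext letter (mod 26):
M(12)−I(8)=4 → E
G(6)−Z(25)=-19≡7 → H
I(8)−S(18)=-10≡16 → Q

EHQ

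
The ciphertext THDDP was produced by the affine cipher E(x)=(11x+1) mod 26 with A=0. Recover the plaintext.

EKMMG

The inverse of 11 mod 26 is 19, since 11·19=209≡1. Apply D(y)=19·(y−1) mod 26:
T(19): 19·(19−1)=342≡4 → E
H(7): 19·(7−1)=114≡10 → K
D(3): 19·(3−1)=38≡12 → M
D(3): 19·(3−1)=38≡12 → M
P(15): 19·(15−1)=266≡6 → G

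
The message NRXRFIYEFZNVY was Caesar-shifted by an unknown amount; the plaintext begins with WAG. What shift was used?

17

From the crib: N(13)−W(22)=-9≡17, so the shift is 17.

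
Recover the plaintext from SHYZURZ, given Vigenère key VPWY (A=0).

XSCBZCD

Repeat the key across the ciphertext: VPWYVPW
S(18)−V(21): -3≡23 → X
H(7)−P(15): -8≡18 → S
Y(24)−W(22): 2 → C
Z(25)−Y(24): 1 → B
U(20)−V(21): -1≡25 → Z
R(17)−P(15): 2 → C
Z(25)−W(22): 3 → D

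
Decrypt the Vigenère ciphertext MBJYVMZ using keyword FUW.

HHNTBQU

Repeat the key across the ciphertext: FUWFUWF
M(12)−F(5): 7 → H
B(1)−U(20): -19≡7 → H
J(9)−W(22): -13≡13 → N
Y(24)−F(5): 19 → T
V(21)−U(20): 1 → B
M(12)−W(22): -10≡16 → Q
Z(25)−F(5): 20 → U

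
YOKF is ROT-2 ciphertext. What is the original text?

Y(24): 24−2=22 → W
O(14): 14−2=12 → M
K(10): 10−2=8 → I
F(5): 5−2=3 → D

WMID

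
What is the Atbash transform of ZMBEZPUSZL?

Z(25) → A(0)
M(12) → N(13)
B(1) → Y(24)
E(4) → V(21)
Z(25) → A(0)
P(15) → K(10)
U(20) → F(5)
S(18) → H(7)
Z(25) → A(0)
L(11) → O(14)

ANYVAKFHAO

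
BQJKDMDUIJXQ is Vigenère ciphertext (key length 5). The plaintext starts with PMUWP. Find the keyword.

Subtract each crib letter from the matching ciphertext letter (mod 26):
B(1)−P(15)=-14≡12 → M
Q(16)−M(12)=4 → E
J(9)−U(20)=-11≡15 → P
K(10)−W(22)=-12≡14 → O
D(3)−P(15)=-12≡14 → O

MEPOO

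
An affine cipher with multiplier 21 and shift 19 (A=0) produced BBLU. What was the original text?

The inverse of 21 mod 26 is 5, since 21·5=105≡1. Apply D(y)=5·(y−19) mod 26:
B(1): 5·(1−19)=-90≡14 → O
B(1): 5·(1−19)=-90≡14 → O
L(11): 5·(11−19)=-40≡12 → M
U(20): 5·(20−19)=5 → F

OOMF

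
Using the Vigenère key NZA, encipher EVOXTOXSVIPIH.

Repeat the key across the message: NZANZANZANZAN
E(4)+N(13): 17 → R
V(21)+Z(25): 46≡20 → U
O(14)+A(0): 14 → O
X(23)+N(13): 36≡10 → K
T(19)+Z(25): 44≡18 → S
O(14)+A(0): 14 → O
X(23)+N(13): 36≡10 → K
S(18)+Z(25): 43≡17 → R
V(21)+A(0): 21 → V
I(8)+N(13): 21 → V
P(15)+Z(25): 40≡14 → O
I(8)+A(0): 8 → I
H(7)+N(13): 20 → U

RUOKSOKRVVOIU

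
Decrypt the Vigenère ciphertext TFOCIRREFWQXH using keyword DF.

QALXFMOZCRNSE

Repeat the key across the ciphertext: DFDFDFDFDFDFD
T(19)−D(3): 16 → Q
F(5)−F(5): 0 → A
O(14)−D(3): 11 → L
C(2)−F(5): -3≡23 → X
I(8)−D(3): 5 → F
R(17)−F(5): 12 → M
R(17)−D(3): 14 → O
E(4)−F(5): -1≡25 → Z
F(5)−D(3): 2 → C
W(22)−F(5): 17 → R
Q(16)−D(3): 13 → N
X(23)−F(5): 18 → S
H(7)−D(3): 4 → E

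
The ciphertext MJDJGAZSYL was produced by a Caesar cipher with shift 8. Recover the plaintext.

M(12): 12−8=4 → E
J(9): 9−8=1 → B
D(3): 3−8=-5≡21 → V
J(9): 9−8=1 → B
G(6): 6−8=-2≡24 → Y
A(0): 0−8=-8≡18 → S
Z(25): 25−8=17 → R
S(18): 18−8=10 → K
Y(24): 24−8=16 → Q
L(11): 11−8=3 → D

EBVBYSRKQD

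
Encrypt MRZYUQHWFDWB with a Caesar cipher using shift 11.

M(12): 12+11=23 → X
R(17): 17+11=28≡2 → C
Z(25): 25+11=36≡10 → K
Y(24): 24+11=35≡9 → J
U(20): 20+11=31≡5 → F
Q(16): 16+11=27≡1 → B
H(7): 7+11=18 → S
W(22): 22+11=33≡7 → H
F(5): 5+11=16 → Q
D(3): 3+11=14 → O
W(22): 22+11=33≡7 → H
B(1): 1+11=12 → M

XCKJFBSHQOHM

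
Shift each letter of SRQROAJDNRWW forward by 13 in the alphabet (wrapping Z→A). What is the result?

S(18): 18+13=31≡5 → F
R(17): 17+13=30≡4 → E
Q(16): 16+13=29≡3 → D
R(17): 17+13=30≡4 → E
O(14): 14+13=27≡1 → B
A(0): 0+13=13 → N
J(9): 9+13=22 → W
D(3): 3+13=16 → Q
N(13): 13+13=26≡0 → A
R(17): 17+13=30≡4 → E
W(22): 22+13=35≡9 → J
W(22): 22+13=35≡9 → J

FEDEBNWQAEJJ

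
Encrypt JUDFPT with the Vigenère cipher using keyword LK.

Repeat the key across the message: LKLKLK
J(9)+L(11): 20 → U
U(20)+K(10): 30≡4 → E
D(3)+L(11): 14 → O
F(5)+K(10): 15 → P
P(15)+L(11): 26≡0 → A
T(19)+K(10): 29≡3 → D

UEOPAD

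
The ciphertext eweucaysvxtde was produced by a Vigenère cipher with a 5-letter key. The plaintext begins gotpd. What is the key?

Subtract each crib letter from the matching ciphertext letter (mod 26):
e(4)−g(6)=-2≡24 → y
w(22)−o(14)=8 → i
e(4)−t(19)=-15≡11 → l
u(20)−p(15)=5 → f
c(2)−d(3)=-1≡25 → z

yilfz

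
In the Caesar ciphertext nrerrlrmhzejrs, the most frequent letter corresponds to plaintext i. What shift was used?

9

The most frequent ciphertext letter is r (appears 5 times).
r is position 17; i is position 8.
Shift = 9.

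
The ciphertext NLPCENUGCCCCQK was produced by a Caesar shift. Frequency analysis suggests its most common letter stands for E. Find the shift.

The most frequent ciphertext letter is C (appears 5 times).
C is position 2; E is position 4.
Shift = -2≡24.

24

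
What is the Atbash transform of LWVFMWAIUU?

L(11) → O(14)
W(22) → D(3)
V(21) → E(4)
F(5) → U(20)
M(12) → N(13)
W(22) → D(3)
A(0) → Z(25)
I(8) → R(17)
U(20) → F(5)
U(20) → F(5)

ODEUNDZRFF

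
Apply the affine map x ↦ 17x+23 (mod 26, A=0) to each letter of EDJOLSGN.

NWUBCRVK

E(4): 17·4+23=91≡13 → N
D(3): 17·3+23=74≡22 → W
J(9): 17·9+23=176≡20 → U
O(14): 17·14+23=261≡1 → B
L(11): 17·11+23=210≡2 → C
S(18): 17·18+23=329≡17 → R
G(6): 17·6+23=125≡21 → V
N(13): 17·13+23=244≡10 → K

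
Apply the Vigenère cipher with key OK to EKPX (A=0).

SUDH

Repeat the key across the message: OKOK
E(4)+O(14): 18 → S
K(10)+K(10): 20 → U
P(15)+O(14): 29≡3 → D
X(23)+K(10): 33≡7 → H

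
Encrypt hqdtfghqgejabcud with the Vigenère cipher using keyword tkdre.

aagkjzrtxicketyw

Repeat the key across the message: tkdretkdretkdret
h(7)+t(19): 26≡0 → a
q(16)+k(10): 26≡0 → a
d(3)+d(3): 6 → g
t(19)+r(17): 36≡10 → k
f(5)+e(4): 9 → j
g(6)+t(19): 25 → z
h(7)+k(10): 17 → r
q(16)+d(3): 19 → t
g(6)+r(17): 23 → x
e(4)+e(4): 8 → i
j(9)+t(19): 28≡2 → c
a(0)+k(10): 10 → k
b(1)+d(3): 4 → e
c(2)+r(17): 19 → t
u(20)+e(4): 24 → y
d(3)+t(19): 22 → w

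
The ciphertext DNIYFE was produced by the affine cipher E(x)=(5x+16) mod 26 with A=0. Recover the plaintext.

The inverse of 5 mod 26 is 21, since 5·21=105≡1. Apply D(y)=21·(y−16) mod 26:
D(3): 21·(3−16)=-273≡13 → N
N(13): 21·(13−16)=-63≡15 → P
I(8): 21·(8−16)=-168≡14 → O
Y(24): 21·(24−16)=168≡12 → M
F(5): 21·(5−16)=-231≡3 → D
E(4): 21·(4−16)=-252≡8 → I

NPOMDI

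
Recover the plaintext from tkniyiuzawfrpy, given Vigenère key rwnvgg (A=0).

coanscddnbzlyc

Repeat the key across the ciphertext: rwnvggrwnvggrw
t(19)−r(17): 2 → c
k(10)−w(22): -12≡14 → o
n(13)−n(13): 0 → a
i(8)−v(21): -13≡13 → n
y(24)−g(6): 18 → s
i(8)−g(6): 2 → c
u(20)−r(17): 3 → d
z(25)−w(22): 3 → d
a(0)−n(13): -13≡13 → n
w(22)−v(21): 1 → b
f(5)−g(6): -1≡25 → z
r(17)−g(6): 11 → l
p(15)−r(17): -2≡24 → y
y(24)−w(22): 2 → c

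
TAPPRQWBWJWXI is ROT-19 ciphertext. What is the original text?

AHWWYXDIDQDEP

T(19): 19−19=0 → A
A(0): 0−19=-19≡7 → H
P(15): 15−19=-4≡22 → W
P(15): 15−19=-4≡22 → W
R(17): 17−19=-2≡24 → Y
Q(16): 16−19=-3≡23 → X
W(22): 22−19=3 → D
B(1): 1−19=-18≡8 → I
W(22): 22−19=3 → D
J(9): 9−19=-10≡16 → Q
W(22): 22−19=3 → D
X(23): 23−19=4 → E
I(8): 8−19=-11≡15 → P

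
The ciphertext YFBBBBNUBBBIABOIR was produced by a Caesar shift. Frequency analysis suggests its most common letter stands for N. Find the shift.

14

The most frequent ciphertext letter is B (appears 8 times).
B is position 1; N is position 13.
Shift = -12≡14.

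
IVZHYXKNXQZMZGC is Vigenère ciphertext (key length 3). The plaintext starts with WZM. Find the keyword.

MWN

Subtract each crib letter from the matching ciphertext letter (mod 26):
I(8)−W(22)=-14≡12 → M
V(21)−Z(25)=-4≡22 → W
Z(25)−M(12)=13 → N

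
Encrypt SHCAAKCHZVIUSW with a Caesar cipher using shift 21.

NCXVVFXCUQDPNR

S(18): 18+21=39≡13 → N
H(7): 7+21=28≡2 → C
C(2): 2+21=23 → X
A(0): 0+21=21 → V
A(0): 0+21=21 → V
K(10): 10+21=31≡5 → F
C(2): 2+21=23 → X
H(7): 7+21=28≡2 → C
Z(25): 25+21=46≡20 → U
V(21): 21+21=42≡16 → Q
I(8): 8+21=29≡3 → D
U(20): 20+21=41≡15 → P
S(18): 18+21=39≡13 → N
W(22): 22+21=43≡17 → R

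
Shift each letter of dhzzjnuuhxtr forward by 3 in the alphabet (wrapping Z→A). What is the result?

d(3): 3+3=6 → g
h(7): 7+3=10 → k
z(25): 25+3=28≡2 → c
z(25): 25+3=28≡2 → c
j(9): 9+3=12 → m
n(13): 13+3=16 → q
u(20): 20+3=23 → x
u(20): 20+3=23 → x
h(7): 7+3=10 → k
x(23): 23+3=26≡0 → a
t(19): 19+3=22 → w
r(17): 17+3=20 → u

gkccmqxxkawu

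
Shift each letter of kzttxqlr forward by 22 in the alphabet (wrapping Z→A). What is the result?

k(10): 10+22=32≡6 → g
z(25): 25+22=47≡21 → v
t(19): 19+22=41≡15 → p
t(19): 19+22=41≡15 → p
x(23): 23+22=45≡19 → t
q(16): 16+22=38≡12 → m
l(11): 11+22=33≡7 → h
r(17): 17+22=39≡13 → n

gvpptmhn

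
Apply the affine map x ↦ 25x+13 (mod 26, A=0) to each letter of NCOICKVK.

ALZFLDSD

N(13): 25·13+13=338≡0 → A
C(2): 25·2+13=63≡11 → L
O(14): 25·14+13=363≡25 → Z
I(8): 25·8+13=213≡5 → F
C(2): 25·2+13=63≡11 → L
K(10): 25·10+13=263≡3 → D
V(21): 25·21+13=538≡18 → S
K(10): 25·10+13=263≡3 → D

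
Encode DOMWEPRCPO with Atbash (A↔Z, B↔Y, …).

D(3) → W(22)
O(14) → L(11)
M(12) → N(13)
W(22) → D(3)
E(4) → V(21)
P(15) → K(10)
R(17) → I(8)
C(2) → X(23)
P(15) → K(10)
O(14) → L(11)

WLNDVKIXKL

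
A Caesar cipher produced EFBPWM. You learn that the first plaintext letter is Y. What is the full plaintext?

YZVJQG

From the crib: E(4)−Y(24)=-20≡6, so the shift is 6.
Subtract 6 from each ciphertext letter:
E(4): 4−6=-2≡24 → Y
F(5): 5−6=-1≡25 → Z
B(1): 1−6=-5≡21 → V
P(15): 15−6=9 → J
W(22): 22−6=16 → Q
M(12): 12−6=6 → G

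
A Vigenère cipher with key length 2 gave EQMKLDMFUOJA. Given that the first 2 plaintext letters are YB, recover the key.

GP

Subtract each crib letter from the matching ciphertext letter (mod 26):
E(4)−Y(24)=-20≡6 → G
Q(16)−B(1)=15 → P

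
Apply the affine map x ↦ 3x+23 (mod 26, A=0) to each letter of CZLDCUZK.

DUEGDFUB

C(2): 3·2+23=29≡3 → D
Z(25): 3·25+23=98≡20 → U
L(11): 3·11+23=56≡4 → E
D(3): 3·3+23=32≡6 → G
C(2): 3·2+23=29≡3 → D
U(20): 3·20+23=83≡5 → F
Z(25): 3·25+23=98≡20 → U
K(10): 3·10+23=53≡1 → B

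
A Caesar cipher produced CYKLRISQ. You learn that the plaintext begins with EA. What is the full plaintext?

EAMNTKUS

From the crib: C(2)−E(4)=-2≡24, so the shift is 24.
Subtract 24 from each ciphertext letter:
C(2): 2−24=-22≡4 → E
Y(24): 24−24=0 → A
K(10): 10−24=-14≡12 → M
L(11): 11−24=-13≡13 → N
R(17): 17−24=-7≡19 → T
I(8): 8−24=-16≡10 → K
S(18): 18−24=-6≡20 → U
Q(16): 16−24=-8≡18 → S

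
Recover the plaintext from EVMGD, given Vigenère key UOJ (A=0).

Repeat the key across the ciphertext: UOJUO
E(4)−U(20): -16≡10 → K
V(21)−O(14): 7 → H
M(12)−J(9): 3 → D
G(6)−U(20): -14≡12 → M
D(3)−O(14): -11≡15 → P

KHDMP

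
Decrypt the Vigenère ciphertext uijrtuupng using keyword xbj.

Repeat the key across the ciphertext: xbjxbjxbjx
u(20)−x(23): -3≡23 → x
i(8)−b(1): 7 → h
j(9)−j(9): 0 → a
r(17)−x(23): -6≡20 → u
t(19)−b(1): 18 → s
u(20)−j(9): 11 → l
u(20)−x(23): -3≡23 → x
p(15)−b(1): 14 → o
n(13)−j(9): 4 → e
g(6)−x(23): -17≡9 → j

xhauslxoej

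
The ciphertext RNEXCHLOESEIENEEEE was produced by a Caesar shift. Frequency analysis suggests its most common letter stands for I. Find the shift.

The most frequent ciphertext letter is E (appears 8 times).
E is position 4; I is position 8.
Shift = -4≡22.

22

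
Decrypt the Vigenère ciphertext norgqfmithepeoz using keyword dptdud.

Repeat the key across the ciphertext: dptduddptduddpt
n(13)−d(3): 10 → k
o(14)−p(15): -1≡25 → z
r(17)−t(19): -2≡24 → y
g(6)−d(3): 3 → d
q(16)−u(20): -4≡22 → w
f(5)−d(3): 2 → c
m(12)−d(3): 9 → j
i(8)−p(15): -7≡19 → t
t(19)−t(19): 0 → a
h(7)−d(3): 4 → e
e(4)−u(20): -16≡10 → k
p(15)−d(3): 12 → m
e(4)−d(3): 1 → b
o(14)−p(15): -1≡25 → z
z(25)−t(19): 6 → g

kzydwcjtaekmbzg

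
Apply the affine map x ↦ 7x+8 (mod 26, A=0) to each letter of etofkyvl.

klcrauzh

e(4): 7·4+8=36≡10 → k
t(19): 7·19+8=141≡11 → l
o(14): 7·14+8=106≡2 → c
f(5): 7·5+8=43≡17 → r
k(10): 7·10+8=78≡0 → a
y(24): 7·24+8=176≡20 → u
v(21): 7·21+8=155≡25 → z
l(11): 7·11+8=85≡7 → h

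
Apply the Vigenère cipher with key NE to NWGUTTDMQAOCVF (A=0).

AATYGXQQDEBGIJ

Repeat the key across the message: NENENENENENENE
N(13)+N(13): 26≡0 → A
W(22)+E(4): 26≡0 → A
G(6)+N(13): 19 → T
U(20)+E(4): 24 → Y
T(19)+N(13): 32≡6 → G
T(19)+E(4): 23 → X
D(3)+N(13): 16 → Q
M(12)+E(4): 16 → Q
Q(16)+N(13): 29≡3 → D
A(0)+E(4): 4 → E
O(14)+N(13): 27≡1 → B
C(2)+E(4): 6 → G
V(21)+N(13): 34≡8 → I
F(5)+E(4): 9 → J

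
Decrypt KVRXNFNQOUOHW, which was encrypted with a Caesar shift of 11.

K(10): 10−11=-1≡25 → Z
V(21): 21−11=10 → K
R(17): 17−11=6 → G
X(23): 23−11=12 → M
N(13): 13−11=2 → C
F(5): 5−11=-6≡20 → U
N(13): 13−11=2 → C
Q(16): 16−11=5 → F
O(14): 14−11=3 → D
U(20): 20−11=9 → J
O(14): 14−11=3 → D
H(7): 7−11=-4≡22 → W
W(22): 22−11=11 → L

ZKGMCUCFDJDWL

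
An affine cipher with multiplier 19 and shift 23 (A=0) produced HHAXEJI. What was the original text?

GGHAZCR

The inverse of 19 mod 26 is 11, since 19·11=209≡1. Apply D(y)=11·(y−23) mod 26:
H(7): 11·(7−23)=-176≡6 → G
H(7): 11·(7−23)=-176≡6 → G
A(0): 11·(0−23)=-253≡7 → H
X(23): 11·(23−23)=0 → A
E(4): 11·(4−23)=-209≡25 → Z
J(9): 11·(9−23)=-154≡2 → C
I(8): 11·(8−23)=-165≡17 → R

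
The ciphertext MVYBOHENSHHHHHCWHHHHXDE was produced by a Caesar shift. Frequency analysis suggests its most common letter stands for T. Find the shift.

The most frequent ciphertext letter is H (appears 10 times).
H is position 7; T is position 19.
Shift = -12≡14.

14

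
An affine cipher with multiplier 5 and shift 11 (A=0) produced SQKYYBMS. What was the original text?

The inverse of 5 mod 26 is 21, since 5·21=105≡1. Apply D(y)=21·(y−11) mod 26:
S(18): 21·(18−11)=147≡17 → R
Q(16): 21·(16−11)=105≡1 → B
K(10): 21·(10−11)=-21≡5 → F
Y(24): 21·(24−11)=273≡13 → N
Y(24): 21·(24−11)=273≡13 → N
B(1): 21·(1−11)=-210≡24 → Y
M(12): 21·(12−11)=21 → V
S(18): 21·(18−11)=147≡17 → R

RBFNNYVR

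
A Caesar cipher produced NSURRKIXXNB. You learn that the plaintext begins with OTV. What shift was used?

From the crib: N(13)−O(14)=-1≡25, so the shift is 25.

25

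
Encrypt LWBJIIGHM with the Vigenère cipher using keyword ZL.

Repeat the key across the message: ZLZLZLZLZ
L(11)+Z(25): 36≡10 → K
W(22)+L(11): 33≡7 → H
B(1)+Z(25): 26≡0 → A
J(9)+L(11): 20 → U
I(8)+Z(25): 33≡7 → H
I(8)+L(11): 19 → T
G(6)+Z(25): 31≡5 → F
H(7)+L(11): 18 → S
M(12)+Z(25): 37≡11 → L

KHAUHTFSL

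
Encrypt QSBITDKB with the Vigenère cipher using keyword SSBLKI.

Repeat the key across the message: SSBLKISS
Q(16)+S(18): 34≡8 → I
S(18)+S(18): 36≡10 → K
B(1)+B(1): 2 → C
I(8)+L(11): 19 → T
T(19)+K(10): 29≡3 → D
D(3)+I(8): 11 → L
K(10)+S(18): 28≡2 → C
B(1)+S(18): 19 → T

IKCTDLCT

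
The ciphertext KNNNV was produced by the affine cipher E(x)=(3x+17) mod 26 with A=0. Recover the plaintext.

The inverse of 3 mod 26 is 9, since 3·9=27≡1. Apply D(y)=9·(y−17) mod 26:
K(10): 9·(10−17)=-63≡15 → P
N(13): 9·(13−17)=-36≡16 → Q
N(13): 9·(13−17)=-36≡16 → Q
N(13): 9·(13−17)=-36≡16 → Q
V(21): 9·(21−17)=36≡10 → K

PQQQK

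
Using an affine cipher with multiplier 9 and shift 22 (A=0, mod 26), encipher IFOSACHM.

I(8): 9·8+22=94≡16 → Q
F(5): 9·5+22=67≡15 → P
O(14): 9·14+22=148≡18 → S
S(18): 9·18+22=184≡2 → C
A(0): 9·0+22=22 → W
C(2): 9·2+22=40≡14 → O
H(7): 9·7+22=85≡7 → H
M(12): 9·12+22=130≡0 → A

QPSCWOHA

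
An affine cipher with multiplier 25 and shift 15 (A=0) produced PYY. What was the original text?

ARR

The inverse of 25 mod 26 is 25, since 25·25=625≡1. Apply D(y)=25·(y−15) mod 26:
P(15): 25·(15−15)=0 → A
Y(24): 25·(24−15)=225≡17 → R
Y(24): 25·(24−15)=225≡17 → R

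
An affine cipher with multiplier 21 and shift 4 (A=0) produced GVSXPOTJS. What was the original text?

KHSRDYXZS

The inverse of 21 mod 26 is 5, since 21·5=105≡1. Apply D(y)=5·(y−4) mod 26:
G(6): 5·(6−4)=10 → K
V(21): 5·(21−4)=85≡7 → H
S(18): 5·(18−4)=70≡18 → S
X(23): 5·(23−4)=95≡17 → R
P(15): 5·(15−4)=55≡3 → D
O(14): 5·(14−4)=50≡24 → Y
T(19): 5·(19−4)=75≡23 → X
J(9): 5·(9−4)=25 → Z
S(18): 5·(18−4)=70≡18 → S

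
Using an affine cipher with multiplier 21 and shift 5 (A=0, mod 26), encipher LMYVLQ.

L(11): 21·11+5=236≡2 → C
M(12): 21·12+5=257≡23 → X
Y(24): 21·24+5=509≡15 → P
V(21): 21·21+5=446≡4 → E
L(11): 21·11+5=236≡2 → C
Q(16): 21·16+5=341≡3 → D

CXPECD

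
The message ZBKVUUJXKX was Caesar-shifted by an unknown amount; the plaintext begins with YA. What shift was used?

From the crib: Z(25)−Y(24)=1, so the shift is 1.

1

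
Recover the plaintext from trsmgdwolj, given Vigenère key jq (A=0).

kbjwxnnyct

Repeat the key across the ciphertext: jqjqjqjqjq
t(19)−j(9): 10 → k
r(17)−q(16): 1 → b
s(18)−j(9): 9 → j
m(12)−q(16): -4≡22 → w
g(6)−j(9): -3≡23 → x
d(3)−q(16): -13≡13 → n
w(22)−j(9): 13 → n
o(14)−q(16): -2≡24 → y
l(11)−j(9): 2 → c
j(9)−q(16): -7≡19 → t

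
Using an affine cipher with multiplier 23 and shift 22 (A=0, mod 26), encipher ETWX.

KRIF

E(4): 23·4+22=114≡10 → K
T(19): 23·19+22=459≡17 → R
W(22): 23·22+22=528≡8 → I
X(23): 23·23+22=551≡5 → F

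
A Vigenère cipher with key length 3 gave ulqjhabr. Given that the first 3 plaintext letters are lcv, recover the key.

Subtract each crib letter from the matching ciphertext letter (mod 26):
u(20)−l(11)=9 → j
l(11)−c(2)=9 → j
q(16)−v(21)=-5≡21 → v

jjv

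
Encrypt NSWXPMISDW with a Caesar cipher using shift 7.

UZDEWTPZKD

N(13): 13+7=20 → U
S(18): 18+7=25 → Z
W(22): 22+7=29≡3 → D
X(23): 23+7=30≡4 → E
P(15): 15+7=22 → W
M(12): 12+7=19 → T
I(8): 8+7=15 → P
S(18): 18+7=25 → Z
D(3): 3+7=10 → K
W(22): 22+7=29≡3 → D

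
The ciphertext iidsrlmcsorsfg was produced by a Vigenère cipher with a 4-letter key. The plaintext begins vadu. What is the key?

niay

Subtract each crib letter from the matching ciphertext letter (mod 26):
i(8)−v(21)=-13≡13 → n
i(8)−a(0)=8 → i
d(3)−d(3)=0 → a
s(18)−u(20)=-2≡24 → y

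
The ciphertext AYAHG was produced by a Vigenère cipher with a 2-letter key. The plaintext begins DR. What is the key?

XH

Subtract each crib letter from the matching ciphertext letter (mod 26):
A(0)−D(3)=-3≡23 → X
Y(24)−R(17)=7 → H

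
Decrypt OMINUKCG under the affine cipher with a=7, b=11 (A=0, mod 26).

TPHEFLVD

The inverse of 7 mod 26 is 15, since 7·15=105≡1. Apply D(y)=15·(y−11) mod 26:
O(14): 15·(14−11)=45≡19 → T
M(12): 15·(12−11)=15 → P
I(8): 15·(8−11)=-45≡7 → H
N(13): 15·(13−11)=30≡4 → E
U(20): 15·(20−11)=135≡5 → F
K(10): 15·(10−11)=-15≡11 → L
C(2): 15·(2−11)=-135≡21 → V
G(6): 15·(6−11)=-75≡3 → D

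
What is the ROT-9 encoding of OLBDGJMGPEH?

O(14): 14+9=23 → X
L(11): 11+9=20 → U
B(1): 1+9=10 → K
D(3): 3+9=12 → M
G(6): 6+9=15 → P
J(9): 9+9=18 → S
M(12): 12+9=21 → V
G(6): 6+9=15 → P
P(15): 15+9=24 → Y
E(4): 4+9=13 → N
H(7): 7+9=16 → Q

XUKMPSVPYNQ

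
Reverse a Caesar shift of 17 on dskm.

mbtv

d(3): 3−17=-14≡12 → m
s(18): 18−17=1 → b
k(10): 10−17=-7≡19 → t
m(12): 12−17=-5≡21 → v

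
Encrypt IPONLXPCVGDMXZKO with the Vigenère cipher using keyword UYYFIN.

CNMSTKJATLLZRXIT

Repeat the key across the message: UYYFINUYYFINUYYF
I(8)+U(20): 28≡2 → C
P(15)+Y(24): 39≡13 → N
O(14)+Y(24): 38≡12 → M
N(13)+F(5): 18 → S
L(11)+I(8): 19 → T
X(23)+N(13): 36≡10 → K
P(15)+U(20): 35≡9 → J
C(2)+Y(24): 26≡0 → A
V(21)+Y(24): 45≡19 → T
G(6)+F(5): 11 → L
D(3)+I(8): 11 → L
M(12)+N(13): 25 → Z
X(23)+U(20): 43≡17 → R
Z(25)+Y(24): 49≡23 → X
K(10)+Y(24): 34≡8 → I
O(14)+F(5): 19 → T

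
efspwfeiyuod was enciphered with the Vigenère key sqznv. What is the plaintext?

mptcbnojlzwn

Repeat the key across the ciphertext: sqznvsqznvsq
e(4)−s(18): -14≡12 → m
f(5)−q(16): -11≡15 → p
s(18)−z(25): -7≡19 → t
p(15)−n(13): 2 → c
w(22)−v(21): 1 → b
f(5)−s(18): -13≡13 → n
e(4)−q(16): -12≡14 → o
i(8)−z(25): -17≡9 → j
y(24)−n(13): 11 → l
u(20)−v(21): -1≡25 → z
o(14)−s(18): -4≡22 → w
d(3)−q(16): -13≡13 → n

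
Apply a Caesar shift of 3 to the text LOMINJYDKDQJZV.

L(11): 11+3=14 → O
O(14): 14+3=17 → R
M(12): 12+3=15 → P
I(8): 8+3=11 → L
N(13): 13+3=16 → Q
J(9): 9+3=12 → M
Y(24): 24+3=27≡1 → B
D(3): 3+3=6 → G
K(10): 10+3=13 → N
D(3): 3+3=6 → G
Q(16): 16+3=19 → T
J(9): 9+3=12 → M
Z(25): 25+3=28≡2 → C
V(21): 21+3=24 → Y

ORPLQMBGNGTMCY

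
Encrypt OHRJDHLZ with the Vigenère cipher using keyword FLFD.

Repeat the key across the message: FLFDFLFD
O(14)+F(5): 19 → T
H(7)+L(11): 18 → S
R(17)+F(5): 22 → W
J(9)+D(3): 12 → M
D(3)+F(5): 8 → I
H(7)+L(11): 18 → S
L(11)+F(5): 16 → Q
Z(25)+D(3): 28≡2 → C

TSWMISQC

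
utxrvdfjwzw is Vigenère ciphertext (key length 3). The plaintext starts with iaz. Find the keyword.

Subtract each crib letter from the matching ciphertext letter (mod 26):
u(20)−i(8)=12 → m
t(19)−a(0)=19 → t
x(23)−z(25)=-2≡24 → y

mty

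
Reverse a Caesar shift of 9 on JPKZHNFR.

J(9): 9−9=0 → A
P(15): 15−9=6 → G
K(10): 10−9=1 → B
Z(25): 25−9=16 → Q
H(7): 7−9=-2≡24 → Y
N(13): 13−9=4 → E
F(5): 5−9=-4≡22 → W
R(17): 17−9=8 → I

AGBQYEWI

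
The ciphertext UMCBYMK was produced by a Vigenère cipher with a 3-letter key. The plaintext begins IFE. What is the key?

MHY

Subtract each crib letter from the matching ciphertext letter (mod 26):
U(20)−I(8)=12 → M
M(12)−F(5)=7 → H
C(2)−E(4)=-2≡24 → Y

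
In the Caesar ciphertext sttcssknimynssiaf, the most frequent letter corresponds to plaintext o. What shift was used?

4

The most frequent ciphertext letter is s (appears 5 times).
s is position 18; o is position 14.
Shift = 4.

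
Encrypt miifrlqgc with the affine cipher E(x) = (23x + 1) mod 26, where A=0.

m(12): 23·12+1=277≡17 → r
i(8): 23·8+1=185≡3 → d
i(8): 23·8+1=185≡3 → d
f(5): 23·5+1=116≡12 → m
r(17): 23·17+1=392≡2 → c
l(11): 23·11+1=254≡20 → u
q(16): 23·16+1=369≡5 → f
g(6): 23·6+1=139≡9 → j
c(2): 23·2+1=47≡21 → v

rddmcufjv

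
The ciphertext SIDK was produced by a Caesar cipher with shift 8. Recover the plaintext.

S(18): 18−8=10 → K
I(8): 8−8=0 → A
D(3): 3−8=-5≡21 → V
K(10): 10−8=2 → C

KAVC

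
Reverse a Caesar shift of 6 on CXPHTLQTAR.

WRJBNFKNUL

C(2): 2−6=-4≡22 → W
X(23): 23−6=17 → R
P(15): 15−6=9 → J
H(7): 7−6=1 → B
T(19): 19−6=13 → N
L(11): 11−6=5 → F
Q(16): 16−6=10 → K
T(19): 19−6=13 → N
A(0): 0−6=-6≡20 → U
R(17): 17−6=11 → L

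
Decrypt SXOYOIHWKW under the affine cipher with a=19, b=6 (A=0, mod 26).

CFKQKWLUSU

The inverse of 19 mod 26 is 11, since 19·11=209≡1. Apply D(y)=11·(y−6) mod 26:
S(18): 11·(18−6)=132≡2 → C
X(23): 11·(23−6)=187≡5 → F
O(14): 11·(14−6)=88≡10 → K
Y(24): 11·(24−6)=198≡16 → Q
O(14): 11·(14−6)=88≡10 → K
I(8): 11·(8−6)=22 → W
H(7): 11·(7−6)=11 → L
W(22): 11·(22−6)=176≡20 → U
K(10): 11·(10−6)=44≡18 → S
W(22): 11·(22−6)=176≡20 → U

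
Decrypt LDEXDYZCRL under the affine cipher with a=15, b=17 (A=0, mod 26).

KGNQGXEZAK

The inverse of 15 mod 26 is 7, since 15·7=105≡1. Apply D(y)=7·(y−17) mod 26:
L(11): 7·(11−17)=-42≡10 → K
D(3): 7·(3−17)=-98≡6 → G
E(4): 7·(4−17)=-91≡13 → N
X(23): 7·(23−17)=42≡16 → Q
D(3): 7·(3−17)=-98≡6 → G
Y(24): 7·(24−17)=49≡23 → X
Z(25): 7·(25−17)=56≡4 → E
C(2): 7·(2−17)=-105≡25 → Z
R(17): 7·(17−17)=0 → A
L(11): 7·(11−17)=-42≡10 → K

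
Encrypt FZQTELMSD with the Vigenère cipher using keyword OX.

TWEQSIAPR

Repeat the key across the message: OXOXOXOXO
F(5)+O(14): 19 → T
Z(25)+X(23): 48≡22 → W
Q(16)+O(14): 30≡4 → E
T(19)+X(23): 42≡16 → Q
E(4)+O(14): 18 → S
L(11)+X(23): 34≡8 → I
M(12)+O(14): 26≡0 → A
S(18)+X(23): 41≡15 → P
D(3)+O(14): 17 → R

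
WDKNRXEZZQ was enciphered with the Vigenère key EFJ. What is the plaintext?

SYBJMOAUQM

Repeat the key across the ciphertext: EFJEFJEFJE
W(22)−E(4): 18 → S
D(3)−F(5): -2≡24 → Y
K(10)−J(9): 1 → B
N(13)−E(4): 9 → J
R(17)−F(5): 12 → M
X(23)−J(9): 14 → O
E(4)−E(4): 0 → A
Z(25)−F(5): 20 → U
Z(25)−J(9): 16 → Q
Q(16)−E(4): 12 → M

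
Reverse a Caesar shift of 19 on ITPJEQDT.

PAWQLXKA

I(8): 8−19=-11≡15 → P
T(19): 19−19=0 → A
P(15): 15−19=-4≡22 → W
J(9): 9−19=-10≡16 → Q
E(4): 4−19=-15≡11 → L
Q(16): 16−19=-3≡23 → X
D(3): 3−19=-16≡10 → K
T(19): 19−19=0 → A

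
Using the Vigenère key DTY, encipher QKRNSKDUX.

TDPQLIGNV

Repeat the key across the message: DTYDTYDTY
Q(16)+D(3): 19 → T
K(10)+T(19): 29≡3 → D
R(17)+Y(24): 41≡15 → P
N(13)+D(3): 16 → Q
S(18)+T(19): 37≡11 → L
K(10)+Y(24): 34≡8 → I
D(3)+D(3): 6 → G
U(20)+T(19): 39≡13 → N
X(23)+Y(24): 47≡21 → V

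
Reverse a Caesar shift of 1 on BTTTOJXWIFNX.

ASSSNIWVHEMW

B(1): 1−1=0 → A
T(19): 19−1=18 → S
T(19): 19−1=18 → S
T(19): 19−1=18 → S
O(14): 14−1=13 → N
J(9): 9−1=8 → I
X(23): 23−1=22 → W
W(22): 22−1=21 → V
I(8): 8−1=7 → H
F(5): 5−1=4 → E
N(13): 13−1=12 → M
X(23): 23−1=22 → W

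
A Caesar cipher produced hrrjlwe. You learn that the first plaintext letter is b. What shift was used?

6

From the crib: h(7)−b(1)=6, so the shift is 6.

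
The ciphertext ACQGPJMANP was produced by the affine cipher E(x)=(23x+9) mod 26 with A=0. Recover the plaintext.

The inverse of 23 mod 26 is 17, since 23·17=391≡1. Apply D(y)=17·(y−9) mod 26:
A(0): 17·(0−9)=-153≡3 → D
C(2): 17·(2−9)=-119≡11 → L
Q(16): 17·(16−9)=119≡15 → P
G(6): 17·(6−9)=-51≡1 → B
P(15): 17·(15−9)=102≡24 → Y
J(9): 17·(9−9)=0 → A
M(12): 17·(12−9)=51≡25 → Z
A(0): 17·(0−9)=-153≡3 → D
N(13): 17·(13−9)=68≡16 → Q
P(15): 17·(15−9)=102≡24 → Y

DLPBYAZDQY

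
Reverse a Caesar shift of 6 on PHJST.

P(15): 15−6=9 → J
H(7): 7−6=1 → B
J(9): 9−6=3 → D
S(18): 18−6=12 → M
T(19): 19−6=13 → N

JBDMN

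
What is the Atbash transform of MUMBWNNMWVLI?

NFNYDMMNDEOR

M(12) → N(13)
U(20) → F(5)
M(12) → N(13)
B(1) → Y(24)
W(22) → D(3)
N(13) → M(12)
N(13) → M(12)
M(12) → N(13)
W(22) → D(3)
V(21) → E(4)
L(11) → O(14)
I(8) → R(17)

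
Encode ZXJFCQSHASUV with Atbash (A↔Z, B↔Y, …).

Z(25) → A(0)
X(23) → C(2)
J(9) → Q(16)
F(5) → U(20)
C(2) → X(23)
Q(16) → J(9)
S(18) → H(7)
H(7) → S(18)
A(0) → Z(25)
S(18) → H(7)
U(20) → F(5)
V(21) → E(4)

ACQUXJHSZHFE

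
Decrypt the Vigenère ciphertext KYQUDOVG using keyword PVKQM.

VDGERZAW

Repeat the key across the ciphertext: PVKQMPVK
K(10)−P(15): -5≡21 → V
Y(24)−V(21): 3 → D
Q(16)−K(10): 6 → G
U(20)−Q(16): 4 → E
D(3)−M(12): -9≡17 → R
O(14)−P(15): -1≡25 → Z
V(21)−V(21): 0 → A
G(6)−K(10): -4≡22 → W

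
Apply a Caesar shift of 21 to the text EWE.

ZRZ

E(4): 4+21=25 → Z
W(22): 22+21=43≡17 → R
E(4): 4+21=25 → Z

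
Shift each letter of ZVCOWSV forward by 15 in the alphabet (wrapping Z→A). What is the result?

OKRDLHK

Z(25): 25+15=40≡14 → O
V(21): 21+15=36≡10 → K
C(2): 2+15=17 → R
O(14): 14+15=29≡3 → D
W(22): 22+15=37≡11 → L
S(18): 18+15=33≡7 → H
V(21): 21+15=36≡10 → K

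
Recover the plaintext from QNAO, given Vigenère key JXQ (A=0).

HQKF

Repeat the key across the ciphertext: JXQJ
Q(16)−J(9): 7 → H
N(13)−X(23): -10≡16 → Q
A(0)−Q(16): -16≡10 → K
O(14)−J(9): 5 → F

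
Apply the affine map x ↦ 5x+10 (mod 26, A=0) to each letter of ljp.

ndh

l(11): 5·11+10=65≡13 → n
j(9): 5·9+10=55≡3 → d
p(15): 5·15+10=85≡7 → h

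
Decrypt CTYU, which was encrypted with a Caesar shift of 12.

QHMI

C(2): 2−12=-10≡16 → Q
T(19): 19−12=7 → H
Y(24): 24−12=12 → M
U(20): 20−12=8 → I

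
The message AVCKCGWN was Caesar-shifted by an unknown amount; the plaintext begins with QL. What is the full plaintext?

QLSASWMD

From the crib: A(0)−Q(16)=-16≡10, so the shift is 10.
Subtract 10 from each ciphertext letter:
A(0): 0−10=-10≡16 → Q
V(21): 21−10=11 → L
C(2): 2−10=-8≡18 → S
K(10): 10−10=0 → A
C(2): 2−10=-8≡18 → S
G(6): 6−10=-4≡22 → W
W(22): 22−10=12 → M
N(13): 13−10=3 → D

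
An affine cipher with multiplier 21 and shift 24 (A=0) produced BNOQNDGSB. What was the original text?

PXCMXZOWP

The inverse of 21 mod 26 is 5, since 21·5=105≡1. Apply D(y)=5·(y−24) mod 26:
B(1): 5·(1−24)=-115≡15 → P
N(13): 5·(13−24)=-55≡23 → X
O(14): 5·(14−24)=-50≡2 → C
Q(16): 5·(16−24)=-40≡12 → M
N(13): 5·(13−24)=-55≡23 → X
D(3): 5·(3−24)=-105≡25 → Z
G(6): 5·(6−24)=-90≡14 → O
S(18): 5·(18−24)=-30≡22 → W
B(1): 5·(1−24)=-115≡15 → P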